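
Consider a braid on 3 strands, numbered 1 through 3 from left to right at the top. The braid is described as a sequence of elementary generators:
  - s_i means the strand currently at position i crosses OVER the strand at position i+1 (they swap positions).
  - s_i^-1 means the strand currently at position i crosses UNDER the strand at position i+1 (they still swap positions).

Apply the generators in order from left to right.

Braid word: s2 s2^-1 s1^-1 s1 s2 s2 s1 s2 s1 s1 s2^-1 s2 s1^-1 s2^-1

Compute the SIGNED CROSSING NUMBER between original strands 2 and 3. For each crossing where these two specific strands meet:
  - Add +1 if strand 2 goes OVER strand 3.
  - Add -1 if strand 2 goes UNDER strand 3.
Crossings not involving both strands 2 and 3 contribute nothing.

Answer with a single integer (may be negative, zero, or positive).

Answer: 1

Derivation:
Gen 1: 2 over 3. Both 2&3? yes. Contrib: +1. Sum: 1
Gen 2: 3 under 2. Both 2&3? yes. Contrib: +1. Sum: 2
Gen 3: crossing 1x2. Both 2&3? no. Sum: 2
Gen 4: crossing 2x1. Both 2&3? no. Sum: 2
Gen 5: 2 over 3. Both 2&3? yes. Contrib: +1. Sum: 3
Gen 6: 3 over 2. Both 2&3? yes. Contrib: -1. Sum: 2
Gen 7: crossing 1x2. Both 2&3? no. Sum: 2
Gen 8: crossing 1x3. Both 2&3? no. Sum: 2
Gen 9: 2 over 3. Both 2&3? yes. Contrib: +1. Sum: 3
Gen 10: 3 over 2. Both 2&3? yes. Contrib: -1. Sum: 2
Gen 11: crossing 3x1. Both 2&3? no. Sum: 2
Gen 12: crossing 1x3. Both 2&3? no. Sum: 2
Gen 13: 2 under 3. Both 2&3? yes. Contrib: -1. Sum: 1
Gen 14: crossing 2x1. Both 2&3? no. Sum: 1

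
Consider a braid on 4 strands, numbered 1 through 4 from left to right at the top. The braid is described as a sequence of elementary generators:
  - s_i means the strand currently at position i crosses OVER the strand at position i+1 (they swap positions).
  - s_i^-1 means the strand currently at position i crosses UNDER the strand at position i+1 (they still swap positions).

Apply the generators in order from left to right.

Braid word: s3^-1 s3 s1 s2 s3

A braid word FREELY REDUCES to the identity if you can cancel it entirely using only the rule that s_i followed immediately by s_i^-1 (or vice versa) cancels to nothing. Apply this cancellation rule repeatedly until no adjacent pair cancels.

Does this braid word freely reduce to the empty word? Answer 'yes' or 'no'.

Gen 1 (s3^-1): push. Stack: [s3^-1]
Gen 2 (s3): cancels prior s3^-1. Stack: []
Gen 3 (s1): push. Stack: [s1]
Gen 4 (s2): push. Stack: [s1 s2]
Gen 5 (s3): push. Stack: [s1 s2 s3]
Reduced word: s1 s2 s3

Answer: no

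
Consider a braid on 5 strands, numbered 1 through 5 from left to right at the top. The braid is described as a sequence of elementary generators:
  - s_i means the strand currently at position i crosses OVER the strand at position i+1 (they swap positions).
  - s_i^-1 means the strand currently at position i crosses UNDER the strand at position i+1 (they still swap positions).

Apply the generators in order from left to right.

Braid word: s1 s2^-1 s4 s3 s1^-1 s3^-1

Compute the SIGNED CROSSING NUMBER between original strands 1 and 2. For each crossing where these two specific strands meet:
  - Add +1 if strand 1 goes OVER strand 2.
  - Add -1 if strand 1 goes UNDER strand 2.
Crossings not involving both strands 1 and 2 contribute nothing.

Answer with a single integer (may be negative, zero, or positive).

Answer: 1

Derivation:
Gen 1: 1 over 2. Both 1&2? yes. Contrib: +1. Sum: 1
Gen 2: crossing 1x3. Both 1&2? no. Sum: 1
Gen 3: crossing 4x5. Both 1&2? no. Sum: 1
Gen 4: crossing 1x5. Both 1&2? no. Sum: 1
Gen 5: crossing 2x3. Both 1&2? no. Sum: 1
Gen 6: crossing 5x1. Both 1&2? no. Sum: 1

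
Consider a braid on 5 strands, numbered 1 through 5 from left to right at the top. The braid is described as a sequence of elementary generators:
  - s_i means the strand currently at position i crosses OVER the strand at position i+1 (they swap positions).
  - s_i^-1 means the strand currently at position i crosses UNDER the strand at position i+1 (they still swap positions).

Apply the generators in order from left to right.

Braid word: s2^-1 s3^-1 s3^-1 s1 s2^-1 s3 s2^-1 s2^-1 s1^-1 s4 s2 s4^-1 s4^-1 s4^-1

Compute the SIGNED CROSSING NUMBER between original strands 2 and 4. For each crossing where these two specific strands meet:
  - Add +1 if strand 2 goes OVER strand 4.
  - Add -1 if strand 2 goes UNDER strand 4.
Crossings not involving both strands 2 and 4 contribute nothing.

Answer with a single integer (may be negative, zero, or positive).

Answer: 0

Derivation:
Gen 1: crossing 2x3. Both 2&4? no. Sum: 0
Gen 2: 2 under 4. Both 2&4? yes. Contrib: -1. Sum: -1
Gen 3: 4 under 2. Both 2&4? yes. Contrib: +1. Sum: 0
Gen 4: crossing 1x3. Both 2&4? no. Sum: 0
Gen 5: crossing 1x2. Both 2&4? no. Sum: 0
Gen 6: crossing 1x4. Both 2&4? no. Sum: 0
Gen 7: 2 under 4. Both 2&4? yes. Contrib: -1. Sum: -1
Gen 8: 4 under 2. Both 2&4? yes. Contrib: +1. Sum: 0
Gen 9: crossing 3x2. Both 2&4? no. Sum: 0
Gen 10: crossing 1x5. Both 2&4? no. Sum: 0
Gen 11: crossing 3x4. Both 2&4? no. Sum: 0
Gen 12: crossing 5x1. Both 2&4? no. Sum: 0
Gen 13: crossing 1x5. Both 2&4? no. Sum: 0
Gen 14: crossing 5x1. Both 2&4? no. Sum: 0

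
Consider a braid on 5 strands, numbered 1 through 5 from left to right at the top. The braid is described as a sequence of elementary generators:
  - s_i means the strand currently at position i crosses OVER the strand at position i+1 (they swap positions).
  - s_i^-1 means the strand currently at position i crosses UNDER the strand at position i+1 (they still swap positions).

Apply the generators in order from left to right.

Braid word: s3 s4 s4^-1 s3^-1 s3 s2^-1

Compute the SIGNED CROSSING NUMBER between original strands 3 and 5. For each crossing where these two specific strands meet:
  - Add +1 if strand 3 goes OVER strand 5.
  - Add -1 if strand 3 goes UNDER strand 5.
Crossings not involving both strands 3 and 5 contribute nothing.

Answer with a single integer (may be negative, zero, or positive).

Gen 1: crossing 3x4. Both 3&5? no. Sum: 0
Gen 2: 3 over 5. Both 3&5? yes. Contrib: +1. Sum: 1
Gen 3: 5 under 3. Both 3&5? yes. Contrib: +1. Sum: 2
Gen 4: crossing 4x3. Both 3&5? no. Sum: 2
Gen 5: crossing 3x4. Both 3&5? no. Sum: 2
Gen 6: crossing 2x4. Both 3&5? no. Sum: 2

Answer: 2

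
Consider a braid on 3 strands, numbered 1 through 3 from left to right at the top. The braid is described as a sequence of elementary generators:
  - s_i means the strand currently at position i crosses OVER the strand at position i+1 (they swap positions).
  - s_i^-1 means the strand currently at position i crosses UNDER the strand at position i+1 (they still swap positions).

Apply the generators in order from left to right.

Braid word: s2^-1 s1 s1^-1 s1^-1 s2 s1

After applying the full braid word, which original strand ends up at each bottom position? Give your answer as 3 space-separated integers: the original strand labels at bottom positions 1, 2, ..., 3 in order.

Gen 1 (s2^-1): strand 2 crosses under strand 3. Perm now: [1 3 2]
Gen 2 (s1): strand 1 crosses over strand 3. Perm now: [3 1 2]
Gen 3 (s1^-1): strand 3 crosses under strand 1. Perm now: [1 3 2]
Gen 4 (s1^-1): strand 1 crosses under strand 3. Perm now: [3 1 2]
Gen 5 (s2): strand 1 crosses over strand 2. Perm now: [3 2 1]
Gen 6 (s1): strand 3 crosses over strand 2. Perm now: [2 3 1]

Answer: 2 3 1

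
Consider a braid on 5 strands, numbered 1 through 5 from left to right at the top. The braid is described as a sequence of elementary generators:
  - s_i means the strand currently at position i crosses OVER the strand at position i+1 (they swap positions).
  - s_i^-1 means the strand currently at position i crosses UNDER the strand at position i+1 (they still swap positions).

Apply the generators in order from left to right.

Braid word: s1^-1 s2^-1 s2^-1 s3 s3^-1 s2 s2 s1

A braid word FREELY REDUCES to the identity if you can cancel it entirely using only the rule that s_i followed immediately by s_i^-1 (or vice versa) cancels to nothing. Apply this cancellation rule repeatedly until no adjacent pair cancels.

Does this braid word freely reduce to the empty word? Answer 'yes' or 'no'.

Gen 1 (s1^-1): push. Stack: [s1^-1]
Gen 2 (s2^-1): push. Stack: [s1^-1 s2^-1]
Gen 3 (s2^-1): push. Stack: [s1^-1 s2^-1 s2^-1]
Gen 4 (s3): push. Stack: [s1^-1 s2^-1 s2^-1 s3]
Gen 5 (s3^-1): cancels prior s3. Stack: [s1^-1 s2^-1 s2^-1]
Gen 6 (s2): cancels prior s2^-1. Stack: [s1^-1 s2^-1]
Gen 7 (s2): cancels prior s2^-1. Stack: [s1^-1]
Gen 8 (s1): cancels prior s1^-1. Stack: []
Reduced word: (empty)

Answer: yes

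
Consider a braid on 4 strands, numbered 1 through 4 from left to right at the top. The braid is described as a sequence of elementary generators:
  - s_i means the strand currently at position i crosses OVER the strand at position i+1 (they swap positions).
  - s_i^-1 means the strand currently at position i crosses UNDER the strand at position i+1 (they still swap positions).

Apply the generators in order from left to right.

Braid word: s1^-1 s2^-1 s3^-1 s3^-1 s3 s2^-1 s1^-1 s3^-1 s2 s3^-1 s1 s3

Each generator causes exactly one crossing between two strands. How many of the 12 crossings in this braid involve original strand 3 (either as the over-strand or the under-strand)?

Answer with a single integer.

Gen 1: crossing 1x2. Involves strand 3? no. Count so far: 0
Gen 2: crossing 1x3. Involves strand 3? yes. Count so far: 1
Gen 3: crossing 1x4. Involves strand 3? no. Count so far: 1
Gen 4: crossing 4x1. Involves strand 3? no. Count so far: 1
Gen 5: crossing 1x4. Involves strand 3? no. Count so far: 1
Gen 6: crossing 3x4. Involves strand 3? yes. Count so far: 2
Gen 7: crossing 2x4. Involves strand 3? no. Count so far: 2
Gen 8: crossing 3x1. Involves strand 3? yes. Count so far: 3
Gen 9: crossing 2x1. Involves strand 3? no. Count so far: 3
Gen 10: crossing 2x3. Involves strand 3? yes. Count so far: 4
Gen 11: crossing 4x1. Involves strand 3? no. Count so far: 4
Gen 12: crossing 3x2. Involves strand 3? yes. Count so far: 5

Answer: 5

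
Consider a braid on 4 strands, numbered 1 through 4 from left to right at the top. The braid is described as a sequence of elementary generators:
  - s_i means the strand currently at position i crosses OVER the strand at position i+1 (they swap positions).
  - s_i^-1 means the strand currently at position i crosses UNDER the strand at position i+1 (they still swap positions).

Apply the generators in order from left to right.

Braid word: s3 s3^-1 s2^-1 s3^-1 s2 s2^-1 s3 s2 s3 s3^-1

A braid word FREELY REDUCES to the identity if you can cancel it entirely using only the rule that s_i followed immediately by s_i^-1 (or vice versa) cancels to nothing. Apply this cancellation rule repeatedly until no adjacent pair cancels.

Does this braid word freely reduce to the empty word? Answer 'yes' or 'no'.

Answer: yes

Derivation:
Gen 1 (s3): push. Stack: [s3]
Gen 2 (s3^-1): cancels prior s3. Stack: []
Gen 3 (s2^-1): push. Stack: [s2^-1]
Gen 4 (s3^-1): push. Stack: [s2^-1 s3^-1]
Gen 5 (s2): push. Stack: [s2^-1 s3^-1 s2]
Gen 6 (s2^-1): cancels prior s2. Stack: [s2^-1 s3^-1]
Gen 7 (s3): cancels prior s3^-1. Stack: [s2^-1]
Gen 8 (s2): cancels prior s2^-1. Stack: []
Gen 9 (s3): push. Stack: [s3]
Gen 10 (s3^-1): cancels prior s3. Stack: []
Reduced word: (empty)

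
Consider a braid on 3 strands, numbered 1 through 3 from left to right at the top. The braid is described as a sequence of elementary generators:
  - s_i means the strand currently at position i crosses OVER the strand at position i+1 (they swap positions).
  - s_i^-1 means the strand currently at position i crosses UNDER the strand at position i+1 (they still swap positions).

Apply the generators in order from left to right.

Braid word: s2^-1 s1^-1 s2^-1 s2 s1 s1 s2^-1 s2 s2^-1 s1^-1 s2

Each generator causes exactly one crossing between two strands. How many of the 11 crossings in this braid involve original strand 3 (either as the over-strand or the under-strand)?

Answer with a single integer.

Answer: 6

Derivation:
Gen 1: crossing 2x3. Involves strand 3? yes. Count so far: 1
Gen 2: crossing 1x3. Involves strand 3? yes. Count so far: 2
Gen 3: crossing 1x2. Involves strand 3? no. Count so far: 2
Gen 4: crossing 2x1. Involves strand 3? no. Count so far: 2
Gen 5: crossing 3x1. Involves strand 3? yes. Count so far: 3
Gen 6: crossing 1x3. Involves strand 3? yes. Count so far: 4
Gen 7: crossing 1x2. Involves strand 3? no. Count so far: 4
Gen 8: crossing 2x1. Involves strand 3? no. Count so far: 4
Gen 9: crossing 1x2. Involves strand 3? no. Count so far: 4
Gen 10: crossing 3x2. Involves strand 3? yes. Count so far: 5
Gen 11: crossing 3x1. Involves strand 3? yes. Count so far: 6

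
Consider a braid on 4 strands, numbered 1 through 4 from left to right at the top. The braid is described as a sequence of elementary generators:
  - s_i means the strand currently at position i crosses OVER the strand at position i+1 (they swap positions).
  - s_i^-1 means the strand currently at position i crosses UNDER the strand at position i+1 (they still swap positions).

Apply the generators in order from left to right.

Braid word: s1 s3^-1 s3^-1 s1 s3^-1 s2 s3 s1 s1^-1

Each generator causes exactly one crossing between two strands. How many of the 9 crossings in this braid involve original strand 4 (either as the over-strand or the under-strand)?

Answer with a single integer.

Gen 1: crossing 1x2. Involves strand 4? no. Count so far: 0
Gen 2: crossing 3x4. Involves strand 4? yes. Count so far: 1
Gen 3: crossing 4x3. Involves strand 4? yes. Count so far: 2
Gen 4: crossing 2x1. Involves strand 4? no. Count so far: 2
Gen 5: crossing 3x4. Involves strand 4? yes. Count so far: 3
Gen 6: crossing 2x4. Involves strand 4? yes. Count so far: 4
Gen 7: crossing 2x3. Involves strand 4? no. Count so far: 4
Gen 8: crossing 1x4. Involves strand 4? yes. Count so far: 5
Gen 9: crossing 4x1. Involves strand 4? yes. Count so far: 6

Answer: 6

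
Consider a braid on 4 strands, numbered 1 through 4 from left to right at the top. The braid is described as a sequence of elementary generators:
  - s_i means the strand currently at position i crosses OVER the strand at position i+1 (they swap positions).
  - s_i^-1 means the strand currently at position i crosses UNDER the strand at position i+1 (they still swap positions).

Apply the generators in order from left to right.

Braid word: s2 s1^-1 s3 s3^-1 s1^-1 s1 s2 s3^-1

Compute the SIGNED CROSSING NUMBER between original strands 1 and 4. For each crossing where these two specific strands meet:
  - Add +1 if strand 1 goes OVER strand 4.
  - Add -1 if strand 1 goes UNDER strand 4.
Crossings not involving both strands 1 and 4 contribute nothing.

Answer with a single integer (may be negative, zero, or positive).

Gen 1: crossing 2x3. Both 1&4? no. Sum: 0
Gen 2: crossing 1x3. Both 1&4? no. Sum: 0
Gen 3: crossing 2x4. Both 1&4? no. Sum: 0
Gen 4: crossing 4x2. Both 1&4? no. Sum: 0
Gen 5: crossing 3x1. Both 1&4? no. Sum: 0
Gen 6: crossing 1x3. Both 1&4? no. Sum: 0
Gen 7: crossing 1x2. Both 1&4? no. Sum: 0
Gen 8: 1 under 4. Both 1&4? yes. Contrib: -1. Sum: -1

Answer: -1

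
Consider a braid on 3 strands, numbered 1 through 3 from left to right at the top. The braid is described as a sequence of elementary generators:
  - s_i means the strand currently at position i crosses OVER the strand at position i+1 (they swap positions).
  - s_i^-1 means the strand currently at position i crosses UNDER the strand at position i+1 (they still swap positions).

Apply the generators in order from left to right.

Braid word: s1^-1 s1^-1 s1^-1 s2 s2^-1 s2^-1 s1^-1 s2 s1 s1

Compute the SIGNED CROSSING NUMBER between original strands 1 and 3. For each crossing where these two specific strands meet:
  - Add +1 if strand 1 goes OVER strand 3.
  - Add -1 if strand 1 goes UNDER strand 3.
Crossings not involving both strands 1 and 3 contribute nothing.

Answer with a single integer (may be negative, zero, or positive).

Gen 1: crossing 1x2. Both 1&3? no. Sum: 0
Gen 2: crossing 2x1. Both 1&3? no. Sum: 0
Gen 3: crossing 1x2. Both 1&3? no. Sum: 0
Gen 4: 1 over 3. Both 1&3? yes. Contrib: +1. Sum: 1
Gen 5: 3 under 1. Both 1&3? yes. Contrib: +1. Sum: 2
Gen 6: 1 under 3. Both 1&3? yes. Contrib: -1. Sum: 1
Gen 7: crossing 2x3. Both 1&3? no. Sum: 1
Gen 8: crossing 2x1. Both 1&3? no. Sum: 1
Gen 9: 3 over 1. Both 1&3? yes. Contrib: -1. Sum: 0
Gen 10: 1 over 3. Both 1&3? yes. Contrib: +1. Sum: 1

Answer: 1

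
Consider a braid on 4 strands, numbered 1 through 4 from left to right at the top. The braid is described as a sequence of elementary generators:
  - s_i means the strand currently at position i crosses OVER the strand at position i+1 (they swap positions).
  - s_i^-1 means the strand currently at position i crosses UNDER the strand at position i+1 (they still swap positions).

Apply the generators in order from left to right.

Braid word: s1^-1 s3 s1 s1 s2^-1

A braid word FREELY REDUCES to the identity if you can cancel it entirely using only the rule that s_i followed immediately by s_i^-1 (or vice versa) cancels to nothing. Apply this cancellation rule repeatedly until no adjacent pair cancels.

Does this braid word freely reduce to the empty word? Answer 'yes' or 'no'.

Gen 1 (s1^-1): push. Stack: [s1^-1]
Gen 2 (s3): push. Stack: [s1^-1 s3]
Gen 3 (s1): push. Stack: [s1^-1 s3 s1]
Gen 4 (s1): push. Stack: [s1^-1 s3 s1 s1]
Gen 5 (s2^-1): push. Stack: [s1^-1 s3 s1 s1 s2^-1]
Reduced word: s1^-1 s3 s1 s1 s2^-1

Answer: no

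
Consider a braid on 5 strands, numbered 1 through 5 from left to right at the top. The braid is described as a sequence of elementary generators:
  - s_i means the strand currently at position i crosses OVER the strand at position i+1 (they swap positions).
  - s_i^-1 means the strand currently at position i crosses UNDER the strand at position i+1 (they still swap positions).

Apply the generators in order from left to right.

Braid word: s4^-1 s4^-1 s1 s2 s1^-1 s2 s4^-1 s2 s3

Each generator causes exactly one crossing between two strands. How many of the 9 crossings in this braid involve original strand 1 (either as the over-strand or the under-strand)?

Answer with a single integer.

Answer: 5

Derivation:
Gen 1: crossing 4x5. Involves strand 1? no. Count so far: 0
Gen 2: crossing 5x4. Involves strand 1? no. Count so far: 0
Gen 3: crossing 1x2. Involves strand 1? yes. Count so far: 1
Gen 4: crossing 1x3. Involves strand 1? yes. Count so far: 2
Gen 5: crossing 2x3. Involves strand 1? no. Count so far: 2
Gen 6: crossing 2x1. Involves strand 1? yes. Count so far: 3
Gen 7: crossing 4x5. Involves strand 1? no. Count so far: 3
Gen 8: crossing 1x2. Involves strand 1? yes. Count so far: 4
Gen 9: crossing 1x5. Involves strand 1? yes. Count so far: 5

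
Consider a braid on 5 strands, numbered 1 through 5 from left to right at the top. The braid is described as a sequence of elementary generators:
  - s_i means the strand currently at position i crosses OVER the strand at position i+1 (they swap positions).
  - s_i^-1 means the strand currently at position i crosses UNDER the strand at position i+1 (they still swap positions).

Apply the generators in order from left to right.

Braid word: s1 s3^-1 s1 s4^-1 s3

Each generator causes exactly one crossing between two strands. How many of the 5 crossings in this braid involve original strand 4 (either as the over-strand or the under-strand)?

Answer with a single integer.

Gen 1: crossing 1x2. Involves strand 4? no. Count so far: 0
Gen 2: crossing 3x4. Involves strand 4? yes. Count so far: 1
Gen 3: crossing 2x1. Involves strand 4? no. Count so far: 1
Gen 4: crossing 3x5. Involves strand 4? no. Count so far: 1
Gen 5: crossing 4x5. Involves strand 4? yes. Count so far: 2

Answer: 2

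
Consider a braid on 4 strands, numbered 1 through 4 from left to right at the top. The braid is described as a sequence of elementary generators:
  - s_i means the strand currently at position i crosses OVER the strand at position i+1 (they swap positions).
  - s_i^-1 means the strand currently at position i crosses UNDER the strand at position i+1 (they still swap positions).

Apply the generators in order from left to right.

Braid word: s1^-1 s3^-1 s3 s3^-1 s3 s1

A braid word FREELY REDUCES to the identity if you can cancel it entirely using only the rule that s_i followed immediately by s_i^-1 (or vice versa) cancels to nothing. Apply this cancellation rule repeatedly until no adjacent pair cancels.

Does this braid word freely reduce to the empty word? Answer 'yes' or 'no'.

Answer: yes

Derivation:
Gen 1 (s1^-1): push. Stack: [s1^-1]
Gen 2 (s3^-1): push. Stack: [s1^-1 s3^-1]
Gen 3 (s3): cancels prior s3^-1. Stack: [s1^-1]
Gen 4 (s3^-1): push. Stack: [s1^-1 s3^-1]
Gen 5 (s3): cancels prior s3^-1. Stack: [s1^-1]
Gen 6 (s1): cancels prior s1^-1. Stack: []
Reduced word: (empty)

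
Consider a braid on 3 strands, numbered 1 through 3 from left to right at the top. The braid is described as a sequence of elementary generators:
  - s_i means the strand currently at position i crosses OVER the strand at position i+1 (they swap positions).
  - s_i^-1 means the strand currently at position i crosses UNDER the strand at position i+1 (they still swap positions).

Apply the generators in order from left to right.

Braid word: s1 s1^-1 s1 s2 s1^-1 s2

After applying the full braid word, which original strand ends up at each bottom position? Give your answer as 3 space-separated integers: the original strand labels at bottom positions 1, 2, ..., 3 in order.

Gen 1 (s1): strand 1 crosses over strand 2. Perm now: [2 1 3]
Gen 2 (s1^-1): strand 2 crosses under strand 1. Perm now: [1 2 3]
Gen 3 (s1): strand 1 crosses over strand 2. Perm now: [2 1 3]
Gen 4 (s2): strand 1 crosses over strand 3. Perm now: [2 3 1]
Gen 5 (s1^-1): strand 2 crosses under strand 3. Perm now: [3 2 1]
Gen 6 (s2): strand 2 crosses over strand 1. Perm now: [3 1 2]

Answer: 3 1 2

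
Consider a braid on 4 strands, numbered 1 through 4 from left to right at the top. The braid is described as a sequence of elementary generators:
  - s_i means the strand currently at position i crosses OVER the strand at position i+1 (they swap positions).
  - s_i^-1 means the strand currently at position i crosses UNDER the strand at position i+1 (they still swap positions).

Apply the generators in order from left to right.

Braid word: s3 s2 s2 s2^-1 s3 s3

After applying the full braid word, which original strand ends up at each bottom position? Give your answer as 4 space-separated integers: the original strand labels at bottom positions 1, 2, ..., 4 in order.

Answer: 1 4 2 3

Derivation:
Gen 1 (s3): strand 3 crosses over strand 4. Perm now: [1 2 4 3]
Gen 2 (s2): strand 2 crosses over strand 4. Perm now: [1 4 2 3]
Gen 3 (s2): strand 4 crosses over strand 2. Perm now: [1 2 4 3]
Gen 4 (s2^-1): strand 2 crosses under strand 4. Perm now: [1 4 2 3]
Gen 5 (s3): strand 2 crosses over strand 3. Perm now: [1 4 3 2]
Gen 6 (s3): strand 3 crosses over strand 2. Perm now: [1 4 2 3]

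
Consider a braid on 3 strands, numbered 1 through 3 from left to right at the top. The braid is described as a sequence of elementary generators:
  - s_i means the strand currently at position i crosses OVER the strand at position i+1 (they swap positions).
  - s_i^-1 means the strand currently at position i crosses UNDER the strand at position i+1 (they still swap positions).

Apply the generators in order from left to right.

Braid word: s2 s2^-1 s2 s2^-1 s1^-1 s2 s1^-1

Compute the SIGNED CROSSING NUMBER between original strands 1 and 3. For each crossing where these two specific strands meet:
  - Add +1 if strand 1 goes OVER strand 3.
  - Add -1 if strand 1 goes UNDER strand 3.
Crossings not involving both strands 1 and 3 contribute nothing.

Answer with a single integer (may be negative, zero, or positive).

Gen 1: crossing 2x3. Both 1&3? no. Sum: 0
Gen 2: crossing 3x2. Both 1&3? no. Sum: 0
Gen 3: crossing 2x3. Both 1&3? no. Sum: 0
Gen 4: crossing 3x2. Both 1&3? no. Sum: 0
Gen 5: crossing 1x2. Both 1&3? no. Sum: 0
Gen 6: 1 over 3. Both 1&3? yes. Contrib: +1. Sum: 1
Gen 7: crossing 2x3. Both 1&3? no. Sum: 1

Answer: 1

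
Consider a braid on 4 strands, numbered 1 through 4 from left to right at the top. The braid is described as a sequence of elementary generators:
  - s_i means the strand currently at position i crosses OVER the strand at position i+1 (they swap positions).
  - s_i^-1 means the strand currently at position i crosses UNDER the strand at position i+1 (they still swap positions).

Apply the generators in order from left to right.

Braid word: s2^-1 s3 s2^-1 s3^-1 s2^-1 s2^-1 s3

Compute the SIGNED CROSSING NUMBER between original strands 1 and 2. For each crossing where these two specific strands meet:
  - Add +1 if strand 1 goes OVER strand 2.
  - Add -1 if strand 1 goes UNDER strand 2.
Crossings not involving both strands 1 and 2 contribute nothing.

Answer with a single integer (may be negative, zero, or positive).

Answer: 0

Derivation:
Gen 1: crossing 2x3. Both 1&2? no. Sum: 0
Gen 2: crossing 2x4. Both 1&2? no. Sum: 0
Gen 3: crossing 3x4. Both 1&2? no. Sum: 0
Gen 4: crossing 3x2. Both 1&2? no. Sum: 0
Gen 5: crossing 4x2. Both 1&2? no. Sum: 0
Gen 6: crossing 2x4. Both 1&2? no. Sum: 0
Gen 7: crossing 2x3. Both 1&2? no. Sum: 0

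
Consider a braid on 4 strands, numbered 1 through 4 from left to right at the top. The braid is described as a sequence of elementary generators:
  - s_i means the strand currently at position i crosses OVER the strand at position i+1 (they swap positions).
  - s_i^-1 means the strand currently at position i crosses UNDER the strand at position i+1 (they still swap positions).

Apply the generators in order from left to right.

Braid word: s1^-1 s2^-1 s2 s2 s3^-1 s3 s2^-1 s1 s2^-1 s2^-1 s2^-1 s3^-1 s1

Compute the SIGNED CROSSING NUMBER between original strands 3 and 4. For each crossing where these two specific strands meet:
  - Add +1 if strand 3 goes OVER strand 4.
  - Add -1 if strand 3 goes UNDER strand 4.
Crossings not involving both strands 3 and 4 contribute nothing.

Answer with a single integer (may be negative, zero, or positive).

Answer: 0

Derivation:
Gen 1: crossing 1x2. Both 3&4? no. Sum: 0
Gen 2: crossing 1x3. Both 3&4? no. Sum: 0
Gen 3: crossing 3x1. Both 3&4? no. Sum: 0
Gen 4: crossing 1x3. Both 3&4? no. Sum: 0
Gen 5: crossing 1x4. Both 3&4? no. Sum: 0
Gen 6: crossing 4x1. Both 3&4? no. Sum: 0
Gen 7: crossing 3x1. Both 3&4? no. Sum: 0
Gen 8: crossing 2x1. Both 3&4? no. Sum: 0
Gen 9: crossing 2x3. Both 3&4? no. Sum: 0
Gen 10: crossing 3x2. Both 3&4? no. Sum: 0
Gen 11: crossing 2x3. Both 3&4? no. Sum: 0
Gen 12: crossing 2x4. Both 3&4? no. Sum: 0
Gen 13: crossing 1x3. Both 3&4? no. Sum: 0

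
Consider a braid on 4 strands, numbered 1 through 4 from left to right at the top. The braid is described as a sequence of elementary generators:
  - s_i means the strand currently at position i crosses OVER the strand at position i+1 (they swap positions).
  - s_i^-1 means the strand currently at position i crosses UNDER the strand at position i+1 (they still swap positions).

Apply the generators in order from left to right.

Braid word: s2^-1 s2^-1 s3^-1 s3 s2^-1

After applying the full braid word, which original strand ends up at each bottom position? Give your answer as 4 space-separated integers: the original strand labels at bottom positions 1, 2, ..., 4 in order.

Answer: 1 3 2 4

Derivation:
Gen 1 (s2^-1): strand 2 crosses under strand 3. Perm now: [1 3 2 4]
Gen 2 (s2^-1): strand 3 crosses under strand 2. Perm now: [1 2 3 4]
Gen 3 (s3^-1): strand 3 crosses under strand 4. Perm now: [1 2 4 3]
Gen 4 (s3): strand 4 crosses over strand 3. Perm now: [1 2 3 4]
Gen 5 (s2^-1): strand 2 crosses under strand 3. Perm now: [1 3 2 4]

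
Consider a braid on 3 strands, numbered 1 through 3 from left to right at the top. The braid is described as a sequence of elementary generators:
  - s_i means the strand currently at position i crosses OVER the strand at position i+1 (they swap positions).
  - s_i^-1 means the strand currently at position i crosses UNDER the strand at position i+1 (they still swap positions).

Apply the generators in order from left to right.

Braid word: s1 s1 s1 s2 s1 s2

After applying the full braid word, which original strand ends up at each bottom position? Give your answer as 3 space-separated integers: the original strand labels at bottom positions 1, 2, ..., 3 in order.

Gen 1 (s1): strand 1 crosses over strand 2. Perm now: [2 1 3]
Gen 2 (s1): strand 2 crosses over strand 1. Perm now: [1 2 3]
Gen 3 (s1): strand 1 crosses over strand 2. Perm now: [2 1 3]
Gen 4 (s2): strand 1 crosses over strand 3. Perm now: [2 3 1]
Gen 5 (s1): strand 2 crosses over strand 3. Perm now: [3 2 1]
Gen 6 (s2): strand 2 crosses over strand 1. Perm now: [3 1 2]

Answer: 3 1 2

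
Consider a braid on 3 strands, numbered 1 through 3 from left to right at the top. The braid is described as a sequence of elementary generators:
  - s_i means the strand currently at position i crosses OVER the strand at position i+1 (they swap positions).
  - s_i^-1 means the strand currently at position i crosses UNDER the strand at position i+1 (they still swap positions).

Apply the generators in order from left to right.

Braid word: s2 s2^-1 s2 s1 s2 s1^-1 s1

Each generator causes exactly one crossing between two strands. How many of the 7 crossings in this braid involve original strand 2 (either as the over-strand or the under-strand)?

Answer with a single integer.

Answer: 6

Derivation:
Gen 1: crossing 2x3. Involves strand 2? yes. Count so far: 1
Gen 2: crossing 3x2. Involves strand 2? yes. Count so far: 2
Gen 3: crossing 2x3. Involves strand 2? yes. Count so far: 3
Gen 4: crossing 1x3. Involves strand 2? no. Count so far: 3
Gen 5: crossing 1x2. Involves strand 2? yes. Count so far: 4
Gen 6: crossing 3x2. Involves strand 2? yes. Count so far: 5
Gen 7: crossing 2x3. Involves strand 2? yes. Count so far: 6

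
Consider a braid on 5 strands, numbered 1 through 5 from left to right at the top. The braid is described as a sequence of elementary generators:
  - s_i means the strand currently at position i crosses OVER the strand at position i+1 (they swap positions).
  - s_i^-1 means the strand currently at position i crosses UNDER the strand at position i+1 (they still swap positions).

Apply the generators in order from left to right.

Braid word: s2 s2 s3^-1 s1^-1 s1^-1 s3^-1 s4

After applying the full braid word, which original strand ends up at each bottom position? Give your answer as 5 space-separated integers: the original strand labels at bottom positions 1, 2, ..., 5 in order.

Answer: 1 2 3 5 4

Derivation:
Gen 1 (s2): strand 2 crosses over strand 3. Perm now: [1 3 2 4 5]
Gen 2 (s2): strand 3 crosses over strand 2. Perm now: [1 2 3 4 5]
Gen 3 (s3^-1): strand 3 crosses under strand 4. Perm now: [1 2 4 3 5]
Gen 4 (s1^-1): strand 1 crosses under strand 2. Perm now: [2 1 4 3 5]
Gen 5 (s1^-1): strand 2 crosses under strand 1. Perm now: [1 2 4 3 5]
Gen 6 (s3^-1): strand 4 crosses under strand 3. Perm now: [1 2 3 4 5]
Gen 7 (s4): strand 4 crosses over strand 5. Perm now: [1 2 3 5 4]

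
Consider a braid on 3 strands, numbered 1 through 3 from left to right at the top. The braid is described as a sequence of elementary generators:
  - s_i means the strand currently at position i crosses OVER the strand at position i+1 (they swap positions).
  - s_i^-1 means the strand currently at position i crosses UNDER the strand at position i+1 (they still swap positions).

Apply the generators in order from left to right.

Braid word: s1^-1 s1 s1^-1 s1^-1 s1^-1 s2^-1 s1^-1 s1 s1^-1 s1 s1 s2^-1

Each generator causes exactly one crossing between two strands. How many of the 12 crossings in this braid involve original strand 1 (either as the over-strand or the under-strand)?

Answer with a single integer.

Gen 1: crossing 1x2. Involves strand 1? yes. Count so far: 1
Gen 2: crossing 2x1. Involves strand 1? yes. Count so far: 2
Gen 3: crossing 1x2. Involves strand 1? yes. Count so far: 3
Gen 4: crossing 2x1. Involves strand 1? yes. Count so far: 4
Gen 5: crossing 1x2. Involves strand 1? yes. Count so far: 5
Gen 6: crossing 1x3. Involves strand 1? yes. Count so far: 6
Gen 7: crossing 2x3. Involves strand 1? no. Count so far: 6
Gen 8: crossing 3x2. Involves strand 1? no. Count so far: 6
Gen 9: crossing 2x3. Involves strand 1? no. Count so far: 6
Gen 10: crossing 3x2. Involves strand 1? no. Count so far: 6
Gen 11: crossing 2x3. Involves strand 1? no. Count so far: 6
Gen 12: crossing 2x1. Involves strand 1? yes. Count so far: 7

Answer: 7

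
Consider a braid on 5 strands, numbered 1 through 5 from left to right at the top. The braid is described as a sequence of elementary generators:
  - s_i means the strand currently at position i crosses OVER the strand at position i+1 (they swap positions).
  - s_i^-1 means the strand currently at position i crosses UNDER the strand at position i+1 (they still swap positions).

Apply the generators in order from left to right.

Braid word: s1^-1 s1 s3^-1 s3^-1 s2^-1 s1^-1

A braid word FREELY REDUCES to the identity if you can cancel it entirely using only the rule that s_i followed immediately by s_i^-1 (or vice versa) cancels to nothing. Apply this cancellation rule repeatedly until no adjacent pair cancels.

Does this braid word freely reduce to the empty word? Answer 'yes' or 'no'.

Answer: no

Derivation:
Gen 1 (s1^-1): push. Stack: [s1^-1]
Gen 2 (s1): cancels prior s1^-1. Stack: []
Gen 3 (s3^-1): push. Stack: [s3^-1]
Gen 4 (s3^-1): push. Stack: [s3^-1 s3^-1]
Gen 5 (s2^-1): push. Stack: [s3^-1 s3^-1 s2^-1]
Gen 6 (s1^-1): push. Stack: [s3^-1 s3^-1 s2^-1 s1^-1]
Reduced word: s3^-1 s3^-1 s2^-1 s1^-1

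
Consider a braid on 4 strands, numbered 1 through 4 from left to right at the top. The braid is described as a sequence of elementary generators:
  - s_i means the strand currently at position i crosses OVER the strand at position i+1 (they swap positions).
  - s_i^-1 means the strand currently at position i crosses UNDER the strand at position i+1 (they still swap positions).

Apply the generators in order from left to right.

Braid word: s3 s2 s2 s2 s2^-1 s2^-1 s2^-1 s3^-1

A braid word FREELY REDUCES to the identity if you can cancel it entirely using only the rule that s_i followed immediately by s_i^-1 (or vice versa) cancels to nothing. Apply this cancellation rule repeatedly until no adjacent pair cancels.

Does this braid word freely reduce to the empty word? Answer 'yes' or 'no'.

Gen 1 (s3): push. Stack: [s3]
Gen 2 (s2): push. Stack: [s3 s2]
Gen 3 (s2): push. Stack: [s3 s2 s2]
Gen 4 (s2): push. Stack: [s3 s2 s2 s2]
Gen 5 (s2^-1): cancels prior s2. Stack: [s3 s2 s2]
Gen 6 (s2^-1): cancels prior s2. Stack: [s3 s2]
Gen 7 (s2^-1): cancels prior s2. Stack: [s3]
Gen 8 (s3^-1): cancels prior s3. Stack: []
Reduced word: (empty)

Answer: yes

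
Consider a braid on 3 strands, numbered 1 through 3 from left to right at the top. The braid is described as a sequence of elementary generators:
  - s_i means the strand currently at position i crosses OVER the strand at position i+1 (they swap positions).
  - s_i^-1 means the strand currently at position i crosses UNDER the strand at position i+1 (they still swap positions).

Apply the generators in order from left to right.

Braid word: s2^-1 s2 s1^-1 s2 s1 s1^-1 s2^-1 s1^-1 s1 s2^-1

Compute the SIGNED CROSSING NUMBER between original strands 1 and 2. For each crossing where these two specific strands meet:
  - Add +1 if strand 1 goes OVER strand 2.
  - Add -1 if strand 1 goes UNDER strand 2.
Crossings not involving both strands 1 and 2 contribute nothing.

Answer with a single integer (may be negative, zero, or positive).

Gen 1: crossing 2x3. Both 1&2? no. Sum: 0
Gen 2: crossing 3x2. Both 1&2? no. Sum: 0
Gen 3: 1 under 2. Both 1&2? yes. Contrib: -1. Sum: -1
Gen 4: crossing 1x3. Both 1&2? no. Sum: -1
Gen 5: crossing 2x3. Both 1&2? no. Sum: -1
Gen 6: crossing 3x2. Both 1&2? no. Sum: -1
Gen 7: crossing 3x1. Both 1&2? no. Sum: -1
Gen 8: 2 under 1. Both 1&2? yes. Contrib: +1. Sum: 0
Gen 9: 1 over 2. Both 1&2? yes. Contrib: +1. Sum: 1
Gen 10: crossing 1x3. Both 1&2? no. Sum: 1

Answer: 1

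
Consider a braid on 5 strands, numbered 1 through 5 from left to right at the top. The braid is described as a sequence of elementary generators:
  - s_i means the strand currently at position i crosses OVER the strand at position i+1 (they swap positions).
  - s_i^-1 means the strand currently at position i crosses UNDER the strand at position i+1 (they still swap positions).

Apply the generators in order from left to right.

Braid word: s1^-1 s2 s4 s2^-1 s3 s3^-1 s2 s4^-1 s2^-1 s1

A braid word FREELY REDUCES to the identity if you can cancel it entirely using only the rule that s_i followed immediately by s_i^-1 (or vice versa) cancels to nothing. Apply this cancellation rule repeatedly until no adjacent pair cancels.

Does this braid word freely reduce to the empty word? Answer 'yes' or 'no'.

Answer: yes

Derivation:
Gen 1 (s1^-1): push. Stack: [s1^-1]
Gen 2 (s2): push. Stack: [s1^-1 s2]
Gen 3 (s4): push. Stack: [s1^-1 s2 s4]
Gen 4 (s2^-1): push. Stack: [s1^-1 s2 s4 s2^-1]
Gen 5 (s3): push. Stack: [s1^-1 s2 s4 s2^-1 s3]
Gen 6 (s3^-1): cancels prior s3. Stack: [s1^-1 s2 s4 s2^-1]
Gen 7 (s2): cancels prior s2^-1. Stack: [s1^-1 s2 s4]
Gen 8 (s4^-1): cancels prior s4. Stack: [s1^-1 s2]
Gen 9 (s2^-1): cancels prior s2. Stack: [s1^-1]
Gen 10 (s1): cancels prior s1^-1. Stack: []
Reduced word: (empty)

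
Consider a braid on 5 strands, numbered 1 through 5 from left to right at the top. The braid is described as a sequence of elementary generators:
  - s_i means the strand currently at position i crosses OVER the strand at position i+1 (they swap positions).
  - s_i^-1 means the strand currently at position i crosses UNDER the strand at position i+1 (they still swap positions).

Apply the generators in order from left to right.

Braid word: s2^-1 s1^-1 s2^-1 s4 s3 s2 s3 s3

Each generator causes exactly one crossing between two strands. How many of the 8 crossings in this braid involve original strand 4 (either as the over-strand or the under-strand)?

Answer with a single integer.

Answer: 1

Derivation:
Gen 1: crossing 2x3. Involves strand 4? no. Count so far: 0
Gen 2: crossing 1x3. Involves strand 4? no. Count so far: 0
Gen 3: crossing 1x2. Involves strand 4? no. Count so far: 0
Gen 4: crossing 4x5. Involves strand 4? yes. Count so far: 1
Gen 5: crossing 1x5. Involves strand 4? no. Count so far: 1
Gen 6: crossing 2x5. Involves strand 4? no. Count so far: 1
Gen 7: crossing 2x1. Involves strand 4? no. Count so far: 1
Gen 8: crossing 1x2. Involves strand 4? no. Count so far: 1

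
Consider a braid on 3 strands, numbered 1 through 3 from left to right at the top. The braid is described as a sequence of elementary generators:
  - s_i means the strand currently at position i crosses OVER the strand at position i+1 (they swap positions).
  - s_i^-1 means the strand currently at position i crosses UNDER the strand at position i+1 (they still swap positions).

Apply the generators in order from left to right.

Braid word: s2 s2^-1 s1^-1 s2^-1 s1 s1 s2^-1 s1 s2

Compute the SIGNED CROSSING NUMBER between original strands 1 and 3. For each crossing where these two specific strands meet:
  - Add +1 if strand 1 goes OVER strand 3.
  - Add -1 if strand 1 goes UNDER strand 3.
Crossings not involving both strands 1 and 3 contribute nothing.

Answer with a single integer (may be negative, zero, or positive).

Gen 1: crossing 2x3. Both 1&3? no. Sum: 0
Gen 2: crossing 3x2. Both 1&3? no. Sum: 0
Gen 3: crossing 1x2. Both 1&3? no. Sum: 0
Gen 4: 1 under 3. Both 1&3? yes. Contrib: -1. Sum: -1
Gen 5: crossing 2x3. Both 1&3? no. Sum: -1
Gen 6: crossing 3x2. Both 1&3? no. Sum: -1
Gen 7: 3 under 1. Both 1&3? yes. Contrib: +1. Sum: 0
Gen 8: crossing 2x1. Both 1&3? no. Sum: 0
Gen 9: crossing 2x3. Both 1&3? no. Sum: 0

Answer: 0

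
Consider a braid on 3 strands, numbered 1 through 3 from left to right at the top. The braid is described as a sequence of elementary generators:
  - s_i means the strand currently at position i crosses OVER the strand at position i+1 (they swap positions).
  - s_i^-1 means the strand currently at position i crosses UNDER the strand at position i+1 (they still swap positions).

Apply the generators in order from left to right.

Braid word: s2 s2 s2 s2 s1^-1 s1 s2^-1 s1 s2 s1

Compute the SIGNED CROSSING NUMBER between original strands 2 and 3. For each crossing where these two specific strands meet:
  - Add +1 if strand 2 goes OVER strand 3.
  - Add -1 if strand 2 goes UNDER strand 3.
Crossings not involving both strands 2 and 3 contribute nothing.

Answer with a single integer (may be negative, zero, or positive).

Gen 1: 2 over 3. Both 2&3? yes. Contrib: +1. Sum: 1
Gen 2: 3 over 2. Both 2&3? yes. Contrib: -1. Sum: 0
Gen 3: 2 over 3. Both 2&3? yes. Contrib: +1. Sum: 1
Gen 4: 3 over 2. Both 2&3? yes. Contrib: -1. Sum: 0
Gen 5: crossing 1x2. Both 2&3? no. Sum: 0
Gen 6: crossing 2x1. Both 2&3? no. Sum: 0
Gen 7: 2 under 3. Both 2&3? yes. Contrib: -1. Sum: -1
Gen 8: crossing 1x3. Both 2&3? no. Sum: -1
Gen 9: crossing 1x2. Both 2&3? no. Sum: -1
Gen 10: 3 over 2. Both 2&3? yes. Contrib: -1. Sum: -2

Answer: -2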